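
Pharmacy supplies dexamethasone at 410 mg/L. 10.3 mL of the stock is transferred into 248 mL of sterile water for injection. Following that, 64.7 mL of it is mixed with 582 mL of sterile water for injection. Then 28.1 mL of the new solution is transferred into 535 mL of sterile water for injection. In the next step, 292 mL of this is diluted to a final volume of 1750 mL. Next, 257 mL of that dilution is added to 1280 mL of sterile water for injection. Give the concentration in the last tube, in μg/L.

2.28 μg/L

Overall dilution factor = 25.08 × 9.995 × 20.04 × 5.993 × 5.981 = 1.80 × 10⁵.
410 mg/L / 1.80 × 10⁵ = 2.28 × 10⁻³ mg/L = 2.28 μg/L.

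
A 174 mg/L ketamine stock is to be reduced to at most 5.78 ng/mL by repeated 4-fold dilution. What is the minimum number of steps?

8

Need 4ⁿ ≥ 3.01 × 10⁴, so n ≥ log(3.01 × 10⁴)/log(4) = 7.44.
Minimum whole steps: n = 8.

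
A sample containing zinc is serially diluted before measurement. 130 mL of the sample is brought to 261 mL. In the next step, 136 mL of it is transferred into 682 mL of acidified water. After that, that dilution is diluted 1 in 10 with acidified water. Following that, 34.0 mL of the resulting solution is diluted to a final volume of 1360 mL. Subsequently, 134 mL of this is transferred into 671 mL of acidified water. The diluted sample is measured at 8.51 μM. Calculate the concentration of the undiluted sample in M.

Overall dilution factor = 2.008 × 6.015 × 10 × 40 × 6.007 = 2.90 × 10⁴.
Original = 8.51 μM × 2.90 × 10⁴ = 2.47 × 10⁵ μM = 0.247 M.

0.247 M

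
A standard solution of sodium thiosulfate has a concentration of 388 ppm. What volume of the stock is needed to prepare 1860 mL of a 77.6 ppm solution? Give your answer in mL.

V₁ = C₂V₂/C₁ = 77.6 × 1860 / 388 = 372 mL.

372 mL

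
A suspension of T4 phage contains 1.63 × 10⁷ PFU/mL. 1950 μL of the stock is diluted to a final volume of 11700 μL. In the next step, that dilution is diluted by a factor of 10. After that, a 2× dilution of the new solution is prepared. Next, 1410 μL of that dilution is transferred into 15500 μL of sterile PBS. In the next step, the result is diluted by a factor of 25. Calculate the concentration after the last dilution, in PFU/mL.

Overall dilution factor = 6 × 10 × 2 × 11.99 × 25 = 3.60 × 10⁴.
1.63 × 10⁷ PFU/mL / 3.60 × 10⁴ = 453 PFU/mL.

453 PFU/mL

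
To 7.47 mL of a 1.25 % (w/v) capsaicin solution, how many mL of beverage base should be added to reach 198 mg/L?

198 mg/L = 0.0198 % (w/v).
V₂ = C₁V₁/C₂ = 1.25 × 7.47 / 0.0198 = 472 mL.
Diluent to add = V₂ − V₁ = 472 − 7.47 = 464 mL.

464 mL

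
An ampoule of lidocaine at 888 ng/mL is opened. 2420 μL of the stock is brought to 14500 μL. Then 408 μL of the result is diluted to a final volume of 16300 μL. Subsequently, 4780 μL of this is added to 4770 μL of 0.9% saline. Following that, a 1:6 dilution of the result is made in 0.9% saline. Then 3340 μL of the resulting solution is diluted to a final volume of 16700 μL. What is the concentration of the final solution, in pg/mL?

61.9 pg/mL

Overall dilution factor = 5.992 × 39.95 × 1.998 × 6 × 5 = 1.43 × 10⁴.
888 ng/mL / 1.43 × 10⁴ = 0.0619 ng/mL = 61.9 pg/mL.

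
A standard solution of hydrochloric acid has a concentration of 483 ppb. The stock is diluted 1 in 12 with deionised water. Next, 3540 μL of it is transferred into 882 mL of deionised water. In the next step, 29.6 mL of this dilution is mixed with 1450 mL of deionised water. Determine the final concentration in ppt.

Overall dilution factor = 12 × 250.2 × 49.99 = 1.50 × 10⁵.
483 ppb / 1.50 × 10⁵ = 3.22 × 10⁻³ ppb = 3.22 ppt.

3.22 ppt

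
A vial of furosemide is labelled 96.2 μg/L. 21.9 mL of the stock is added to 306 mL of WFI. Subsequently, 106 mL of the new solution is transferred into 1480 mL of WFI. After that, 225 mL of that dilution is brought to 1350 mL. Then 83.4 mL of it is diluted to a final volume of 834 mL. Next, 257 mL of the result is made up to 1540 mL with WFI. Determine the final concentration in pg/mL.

1.19 pg/mL

Overall dilution factor = 14.97 × 14.96 × 6 × 10 × 5.992 = 8.05 × 10⁴.
96.2 μg/L / 8.05 × 10⁴ = 1.19 × 10⁻³ μg/L = 1.19 pg/mL.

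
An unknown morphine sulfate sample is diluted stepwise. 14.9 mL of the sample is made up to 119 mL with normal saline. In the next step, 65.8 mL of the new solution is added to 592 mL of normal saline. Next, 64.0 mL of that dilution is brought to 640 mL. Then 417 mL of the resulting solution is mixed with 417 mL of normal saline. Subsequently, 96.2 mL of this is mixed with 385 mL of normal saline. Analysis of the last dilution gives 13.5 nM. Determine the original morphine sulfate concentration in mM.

Overall dilution factor = 7.987 × 9.997 × 10 × 2 × 5.002 = 7987.
Original = 13.5 nM × 7987 = 1.08 × 10⁵ nM = 0.108 mM.

0.108 mM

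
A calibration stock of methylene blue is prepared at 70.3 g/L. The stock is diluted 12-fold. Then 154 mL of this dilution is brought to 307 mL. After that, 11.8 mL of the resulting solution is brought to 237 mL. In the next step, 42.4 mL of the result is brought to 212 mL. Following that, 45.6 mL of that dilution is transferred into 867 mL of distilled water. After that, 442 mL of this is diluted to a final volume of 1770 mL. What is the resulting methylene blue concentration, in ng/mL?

365 ng/mL

Overall dilution factor = 12 × 1.994 × 20.08 × 5 × 20.01 × 4.005 = 1.93 × 10⁵.
70.3 g/L / 1.93 × 10⁵ = 3.65 × 10⁻⁴ g/L = 365 ng/mL.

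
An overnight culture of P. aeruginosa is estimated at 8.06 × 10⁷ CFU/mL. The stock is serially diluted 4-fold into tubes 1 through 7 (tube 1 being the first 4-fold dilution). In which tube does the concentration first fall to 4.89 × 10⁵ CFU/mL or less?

Tube n has concentration 8.06 × 10⁷ CFU/mL / 4ⁿ.
Need 4ⁿ ≥ 8.06 × 10⁷ CFU/mL / 4.89 × 10⁵ CFU/mL = 165, so n ≥ 3.68.
First such tube: n = 4.

tube 4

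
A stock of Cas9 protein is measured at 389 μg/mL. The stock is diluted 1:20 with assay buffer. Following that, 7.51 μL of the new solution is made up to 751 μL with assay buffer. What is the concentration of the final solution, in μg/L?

195 μg/L

Overall dilution factor = 20 × 100 = 2000.
389 μg/mL / 2000 = 0.195 μg/mL = 195 μg/L.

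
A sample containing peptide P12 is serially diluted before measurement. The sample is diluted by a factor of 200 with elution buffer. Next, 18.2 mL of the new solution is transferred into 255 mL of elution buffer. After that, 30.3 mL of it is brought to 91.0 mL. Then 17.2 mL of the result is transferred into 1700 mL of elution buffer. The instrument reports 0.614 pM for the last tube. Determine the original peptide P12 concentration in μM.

0.553 μM

Overall dilution factor = 200 × 15.01 × 3.003 × 99.84 = 9.00 × 10⁵.
Original = 0.614 pM × 9.00 × 10⁵ = 5.53 × 10⁵ pM = 0.553 μM.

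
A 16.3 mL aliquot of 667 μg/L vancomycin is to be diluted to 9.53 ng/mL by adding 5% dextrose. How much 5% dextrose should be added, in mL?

1120 mL

9.53 ng/mL = 9.53 μg/L.
V₂ = C₁V₁/C₂ = 667 × 16.3 / 9.53 = 1141 mL.
Diluent to add = V₂ − V₁ = 1141 − 16.3 = 1120 mL.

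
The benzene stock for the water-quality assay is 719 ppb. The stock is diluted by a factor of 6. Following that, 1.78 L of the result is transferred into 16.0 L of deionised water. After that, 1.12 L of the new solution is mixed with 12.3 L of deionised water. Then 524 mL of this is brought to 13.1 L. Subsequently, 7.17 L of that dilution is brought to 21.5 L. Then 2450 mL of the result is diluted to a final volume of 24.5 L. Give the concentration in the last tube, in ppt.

Overall dilution factor = 6 × 9.989 × 11.98 × 25 × 2.999 × 10 = 5.38 × 10⁵.
719 ppb / 5.38 × 10⁵ = 1.34 × 10⁻³ ppb = 1.34 ppt.

1.34 ppt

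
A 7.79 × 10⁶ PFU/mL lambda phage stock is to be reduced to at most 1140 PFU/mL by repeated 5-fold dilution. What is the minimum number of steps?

Need 5ⁿ ≥ 6833, so n ≥ log(6833)/log(5) = 5.49.
Minimum whole steps: n = 6.

6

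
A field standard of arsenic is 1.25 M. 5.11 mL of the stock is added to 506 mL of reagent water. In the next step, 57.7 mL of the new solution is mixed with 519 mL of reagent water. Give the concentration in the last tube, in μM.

Overall dilution factor = 100.0 × 9.995 = 1000.
1.25 M / 1000 = 1.25 × 10⁻³ M = 1250 μM.

1250 μM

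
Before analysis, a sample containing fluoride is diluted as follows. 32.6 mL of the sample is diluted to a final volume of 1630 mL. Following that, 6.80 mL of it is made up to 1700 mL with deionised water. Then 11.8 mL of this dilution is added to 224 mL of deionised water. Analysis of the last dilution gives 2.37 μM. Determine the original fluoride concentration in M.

0.592 M

Overall dilution factor = 50 × 250 × 19.98 = 2.50 × 10⁵.
Original = 2.37 μM × 2.50 × 10⁵ = 5.92 × 10⁵ μM = 0.592 M.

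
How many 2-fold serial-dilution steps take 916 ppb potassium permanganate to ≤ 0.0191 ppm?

Need 2ⁿ ≥ 48.0, so n ≥ log(48.0)/log(2) = 5.58.
Minimum whole steps: n = 6.

6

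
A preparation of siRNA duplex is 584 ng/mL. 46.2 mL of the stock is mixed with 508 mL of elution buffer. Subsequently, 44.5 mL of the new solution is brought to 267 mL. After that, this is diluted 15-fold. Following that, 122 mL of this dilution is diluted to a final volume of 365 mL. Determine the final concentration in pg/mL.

181 pg/mL

Overall dilution factor = 12.00 × 6 × 15 × 2.992 = 3230.
584 ng/mL / 3230 = 0.181 ng/mL = 181 pg/mL.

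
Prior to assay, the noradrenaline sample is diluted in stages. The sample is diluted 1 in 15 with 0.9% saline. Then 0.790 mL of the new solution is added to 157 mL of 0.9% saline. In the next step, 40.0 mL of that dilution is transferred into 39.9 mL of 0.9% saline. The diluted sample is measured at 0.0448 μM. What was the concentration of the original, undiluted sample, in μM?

Overall dilution factor = 15 × 199.7 × 1.998 = 5985.
Original = 0.0448 μM × 5985 = 268 μM.

268 μM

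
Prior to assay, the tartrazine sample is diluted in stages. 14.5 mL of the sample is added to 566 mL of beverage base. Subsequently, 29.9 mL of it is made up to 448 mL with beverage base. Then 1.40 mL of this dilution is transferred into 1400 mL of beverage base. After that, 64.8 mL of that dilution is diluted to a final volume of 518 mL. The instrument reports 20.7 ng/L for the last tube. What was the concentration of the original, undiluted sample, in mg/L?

Overall dilution factor = 40.03 × 14.98 × 1001 × 7.994 = 4.80 × 10⁶.
Original = 20.7 ng/L × 4.80 × 10⁶ = 9.94 × 10⁷ ng/L = 99.4 mg/L.

99.4 mg/L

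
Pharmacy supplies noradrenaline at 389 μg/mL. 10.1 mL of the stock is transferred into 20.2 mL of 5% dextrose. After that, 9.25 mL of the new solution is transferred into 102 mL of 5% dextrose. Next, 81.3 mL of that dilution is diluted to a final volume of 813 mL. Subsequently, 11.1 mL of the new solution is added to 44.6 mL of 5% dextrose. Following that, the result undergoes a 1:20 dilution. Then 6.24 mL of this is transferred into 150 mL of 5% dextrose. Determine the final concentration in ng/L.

Overall dilution factor = 3 × 12.03 × 10 × 5.018 × 20 × 25.04 = 9.07 × 10⁵.
389 μg/mL / 9.07 × 10⁵ = 4.29 × 10⁻⁴ μg/mL = 429 ng/L.

429 ng/L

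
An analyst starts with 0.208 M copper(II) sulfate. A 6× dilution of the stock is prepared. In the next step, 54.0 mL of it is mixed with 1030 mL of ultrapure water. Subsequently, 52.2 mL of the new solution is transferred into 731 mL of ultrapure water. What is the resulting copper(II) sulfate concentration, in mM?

0.115 mM

Overall dilution factor = 6 × 20.07 × 15.00 = 1807.
0.208 M / 1807 = 1.15 × 10⁻⁴ M = 0.115 mM.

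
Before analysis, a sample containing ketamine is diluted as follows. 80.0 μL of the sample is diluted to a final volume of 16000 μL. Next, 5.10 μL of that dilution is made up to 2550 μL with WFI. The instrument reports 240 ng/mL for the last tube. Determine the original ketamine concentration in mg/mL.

24.0 mg/mL

Overall dilution factor = 200 × 500 = 1.00 × 10⁵.
Original = 240 ng/mL × 1.00 × 10⁵ = 2.40 × 10⁷ ng/mL = 24.0 mg/mL.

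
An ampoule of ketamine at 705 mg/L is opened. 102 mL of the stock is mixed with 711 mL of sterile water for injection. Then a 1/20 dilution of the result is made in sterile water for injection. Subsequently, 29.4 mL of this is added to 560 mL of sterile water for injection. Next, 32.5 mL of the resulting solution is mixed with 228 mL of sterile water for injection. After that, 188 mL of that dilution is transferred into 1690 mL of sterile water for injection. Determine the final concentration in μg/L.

Overall dilution factor = 7.971 × 20 × 20.05 × 8.015 × 9.989 = 2.56 × 10⁵.
705 mg/L / 2.56 × 10⁵ = 2.76 × 10⁻³ mg/L = 2.76 μg/L.

2.76 μg/L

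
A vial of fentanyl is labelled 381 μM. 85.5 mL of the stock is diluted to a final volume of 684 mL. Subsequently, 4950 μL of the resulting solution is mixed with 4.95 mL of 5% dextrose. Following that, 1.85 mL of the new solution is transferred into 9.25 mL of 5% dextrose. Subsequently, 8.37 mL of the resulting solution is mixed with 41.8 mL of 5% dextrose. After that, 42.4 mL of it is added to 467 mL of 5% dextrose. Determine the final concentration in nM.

Overall dilution factor = 8 × 2 × 6 × 5.994 × 12.01 = 6913.
381 μM / 6913 = 0.0551 μM = 55.1 nM.

55.1 nM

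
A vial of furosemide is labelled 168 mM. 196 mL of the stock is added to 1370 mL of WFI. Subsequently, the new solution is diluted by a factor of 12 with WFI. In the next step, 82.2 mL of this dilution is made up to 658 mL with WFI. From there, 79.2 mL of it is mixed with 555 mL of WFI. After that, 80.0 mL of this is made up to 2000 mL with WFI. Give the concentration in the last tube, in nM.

1090 nM

Overall dilution factor = 7.990 × 12 × 8.005 × 8.008 × 25 = 1.54 × 10⁵.
168 mM / 1.54 × 10⁵ = 1.09 × 10⁻³ mM = 1090 nM.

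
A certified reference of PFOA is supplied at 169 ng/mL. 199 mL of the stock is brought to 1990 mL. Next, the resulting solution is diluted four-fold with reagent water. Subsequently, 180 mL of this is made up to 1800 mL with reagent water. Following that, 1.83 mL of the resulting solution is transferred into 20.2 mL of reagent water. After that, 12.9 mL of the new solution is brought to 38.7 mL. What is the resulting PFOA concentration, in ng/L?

Overall dilution factor = 10 × 4 × 10 × 12.04 × 3 = 1.44 × 10⁴.
169 ng/mL / 1.44 × 10⁴ = 0.0117 ng/mL = 11.7 ng/L.

11.7 ng/L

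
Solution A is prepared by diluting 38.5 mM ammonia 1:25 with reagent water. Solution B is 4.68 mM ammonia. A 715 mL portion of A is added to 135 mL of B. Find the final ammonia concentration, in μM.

2040 μM

C_A = 38.5 mM / 25 = 1.54 mM.
C_mix = (C_A·V_A + C_B·V_B)/(V_A + V_B) = (1.54×715 + 4.68×135) / 850.0 = 2.04 mM = 2040 μM.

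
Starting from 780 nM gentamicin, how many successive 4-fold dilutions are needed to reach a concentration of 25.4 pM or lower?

Need 4ⁿ ≥ 3.07 × 10⁴, so n ≥ log(3.07 × 10⁴)/log(4) = 7.45.
Minimum whole steps: n = 8.

8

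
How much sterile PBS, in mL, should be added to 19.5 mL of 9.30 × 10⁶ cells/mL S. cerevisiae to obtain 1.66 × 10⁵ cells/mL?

V₂ = C₁V₁/C₂ = 9.30 × 10⁶ × 19.5 / 1.66 × 10⁵ = 1092 mL.
Diluent to add = V₂ − V₁ = 1092 − 19.5 = 1070 mL.

1070 mL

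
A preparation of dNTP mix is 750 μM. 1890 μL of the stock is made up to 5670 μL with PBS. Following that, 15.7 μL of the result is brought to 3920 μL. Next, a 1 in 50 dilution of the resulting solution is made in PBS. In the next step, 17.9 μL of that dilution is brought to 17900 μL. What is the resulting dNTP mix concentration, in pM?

20.0 pM

Overall dilution factor = 3 × 249.7 × 50 × 1000 = 3.75 × 10⁷.
750 μM / 3.75 × 10⁷ = 2.00 × 10⁻⁵ μM = 20.0 pM.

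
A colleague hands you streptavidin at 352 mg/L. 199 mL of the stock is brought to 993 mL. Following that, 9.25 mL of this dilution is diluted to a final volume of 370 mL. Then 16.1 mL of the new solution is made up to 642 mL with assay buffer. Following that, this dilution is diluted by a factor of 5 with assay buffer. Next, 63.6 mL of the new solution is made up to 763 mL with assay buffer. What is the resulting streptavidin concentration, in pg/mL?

737 pg/mL

Overall dilution factor = 4.990 × 40 × 39.88 × 5 × 12.00 = 4.77 × 10⁵.
352 mg/L / 4.77 × 10⁵ = 7.37 × 10⁻⁴ mg/L = 737 pg/mL.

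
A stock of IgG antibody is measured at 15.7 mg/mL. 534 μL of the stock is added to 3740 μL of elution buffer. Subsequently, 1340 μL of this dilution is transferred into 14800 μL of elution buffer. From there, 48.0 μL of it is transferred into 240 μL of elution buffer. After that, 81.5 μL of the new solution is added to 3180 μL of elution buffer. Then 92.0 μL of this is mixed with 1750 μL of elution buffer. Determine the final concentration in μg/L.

33.9 μg/L

Overall dilution factor = 8.004 × 12.04 × 6 × 40.02 × 20.02 = 4.63 × 10⁵.
15.7 mg/mL / 4.63 × 10⁵ = 3.39 × 10⁻⁵ mg/mL = 33.9 μg/L.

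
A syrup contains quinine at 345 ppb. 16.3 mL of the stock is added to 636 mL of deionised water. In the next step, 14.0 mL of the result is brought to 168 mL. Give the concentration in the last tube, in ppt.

718 ppt

Overall dilution factor = 40.02 × 12 = 480.
345 ppb / 480 = 0.718 ppb = 718 ppt.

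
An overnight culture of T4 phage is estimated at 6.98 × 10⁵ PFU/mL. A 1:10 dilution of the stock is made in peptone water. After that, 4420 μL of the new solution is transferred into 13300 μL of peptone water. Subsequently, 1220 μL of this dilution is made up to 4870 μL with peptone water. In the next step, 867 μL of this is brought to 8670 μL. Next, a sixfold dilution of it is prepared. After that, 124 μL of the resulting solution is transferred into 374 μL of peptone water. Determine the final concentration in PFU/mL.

Overall dilution factor = 10 × 4.009 × 3.992 × 10 × 6 × 4.016 = 3.86 × 10⁴.
6.98 × 10⁵ PFU/mL / 3.86 × 10⁴ = 18.1 PFU/mL.

18.1 PFU/mL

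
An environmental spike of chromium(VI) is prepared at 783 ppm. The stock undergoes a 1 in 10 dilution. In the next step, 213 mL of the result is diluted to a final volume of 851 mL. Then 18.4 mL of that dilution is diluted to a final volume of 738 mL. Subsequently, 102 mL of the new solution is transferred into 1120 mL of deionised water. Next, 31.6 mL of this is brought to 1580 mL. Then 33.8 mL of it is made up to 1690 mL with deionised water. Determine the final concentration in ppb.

Overall dilution factor = 10 × 3.995 × 40.11 × 11.98 × 50 × 50 = 4.80 × 10⁷.
783 ppm / 4.80 × 10⁷ = 1.63 × 10⁻⁵ ppm = 0.0163 ppb.

0.0163 ppb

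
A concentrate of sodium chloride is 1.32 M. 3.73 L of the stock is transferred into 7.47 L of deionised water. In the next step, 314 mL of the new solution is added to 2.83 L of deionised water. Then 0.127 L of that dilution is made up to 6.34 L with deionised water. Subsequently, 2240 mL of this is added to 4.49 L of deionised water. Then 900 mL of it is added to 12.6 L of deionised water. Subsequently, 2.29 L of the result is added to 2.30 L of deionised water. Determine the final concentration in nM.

9740 nM

Overall dilution factor = 3.003 × 10.01 × 49.92 × 3.004 × 15 × 2.004 = 1.36 × 10⁵.
1.32 M / 1.36 × 10⁵ = 9.74 × 10⁻⁶ M = 9740 nM.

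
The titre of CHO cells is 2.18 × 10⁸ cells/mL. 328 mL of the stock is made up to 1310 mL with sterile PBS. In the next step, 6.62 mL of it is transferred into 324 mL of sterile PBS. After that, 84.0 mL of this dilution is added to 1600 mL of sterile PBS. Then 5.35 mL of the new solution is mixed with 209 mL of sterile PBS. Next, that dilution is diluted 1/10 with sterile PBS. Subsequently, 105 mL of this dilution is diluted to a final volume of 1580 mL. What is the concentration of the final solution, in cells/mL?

Overall dilution factor = 3.994 × 49.94 × 20.05 × 40.07 × 10 × 15.05 = 2.41 × 10⁷.
2.18 × 10⁸ cells/mL / 2.41 × 10⁷ = 9.04 cells/mL.

9.04 cells/mL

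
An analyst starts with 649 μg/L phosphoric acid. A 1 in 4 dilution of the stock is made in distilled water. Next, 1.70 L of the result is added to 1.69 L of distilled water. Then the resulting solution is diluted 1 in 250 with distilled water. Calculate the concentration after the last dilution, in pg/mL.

Overall dilution factor = 4 × 1.994 × 250 = 1994.
649 μg/L / 1994 = 0.325 μg/L = 325 pg/mL.

325 pg/mL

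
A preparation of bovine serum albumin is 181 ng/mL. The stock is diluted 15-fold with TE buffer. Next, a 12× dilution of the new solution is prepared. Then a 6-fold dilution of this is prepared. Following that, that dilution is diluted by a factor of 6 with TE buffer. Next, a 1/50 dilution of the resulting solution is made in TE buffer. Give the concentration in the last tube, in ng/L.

0.559 ng/L

Overall dilution factor = 15 × 12 × 6 × 6 × 50 = 3.24 × 10⁵.
181 ng/mL / 3.24 × 10⁵ = 5.59 × 10⁻⁴ ng/mL = 0.559 ng/L.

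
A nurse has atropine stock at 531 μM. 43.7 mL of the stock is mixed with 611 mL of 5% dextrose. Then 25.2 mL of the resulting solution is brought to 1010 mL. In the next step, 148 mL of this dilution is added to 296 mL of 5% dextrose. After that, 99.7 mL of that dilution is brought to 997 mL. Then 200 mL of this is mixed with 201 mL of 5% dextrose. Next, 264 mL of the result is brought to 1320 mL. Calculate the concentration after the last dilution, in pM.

2940 pM

Overall dilution factor = 14.98 × 40.08 × 3 × 10 × 2.005 × 5 = 1.81 × 10⁵.
531 μM / 1.81 × 10⁵ = 2.94 × 10⁻³ μM = 2940 pM.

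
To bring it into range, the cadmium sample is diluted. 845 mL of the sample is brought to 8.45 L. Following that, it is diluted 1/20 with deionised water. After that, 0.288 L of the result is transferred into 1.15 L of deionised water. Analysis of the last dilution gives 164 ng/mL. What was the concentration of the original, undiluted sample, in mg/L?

164 mg/L

Overall dilution factor = 10 × 20 × 4.993 = 999.
Original = 164 ng/mL × 999 = 1.64 × 10⁵ ng/mL = 164 mg/L.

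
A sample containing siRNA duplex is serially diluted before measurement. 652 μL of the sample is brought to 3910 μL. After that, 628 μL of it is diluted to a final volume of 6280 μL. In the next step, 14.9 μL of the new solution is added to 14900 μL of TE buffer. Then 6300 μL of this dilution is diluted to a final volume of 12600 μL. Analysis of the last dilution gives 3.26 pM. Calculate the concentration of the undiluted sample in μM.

0.391 μM

Overall dilution factor = 5.997 × 10 × 1001 × 2 = 1.20 × 10⁵.
Original = 3.26 pM × 1.20 × 10⁵ = 3.91 × 10⁵ pM = 0.391 μM.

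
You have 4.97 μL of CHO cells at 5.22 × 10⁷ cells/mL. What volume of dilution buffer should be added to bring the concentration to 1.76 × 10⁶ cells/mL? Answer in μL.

142 μL

V₂ = C₁V₁/C₂ = 5.22 × 10⁷ × 4.97 / 1.76 × 10⁶ = 147 μL.
Diluent to add = V₂ − V₁ = 147 − 4.97 = 142 μL.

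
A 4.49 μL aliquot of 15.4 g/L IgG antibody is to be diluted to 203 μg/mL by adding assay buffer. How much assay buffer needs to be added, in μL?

336 μL

203 μg/mL = 0.203 g/L.
V₂ = C₁V₁/C₂ = 15.4 × 4.49 / 0.203 = 341 μL.
Diluent to add = V₂ − V₁ = 341 − 4.49 = 336 μL.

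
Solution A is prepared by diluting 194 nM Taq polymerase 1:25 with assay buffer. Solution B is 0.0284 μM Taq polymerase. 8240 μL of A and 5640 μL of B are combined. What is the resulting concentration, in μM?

C_A = 194 nM / 25 = 7.76 nM.
C_B = 0.0284 μM = 28.4 nM.
C_mix = (C_A·V_A + C_B·V_B)/(V_A + V_B) = (7.76×8240 + 28.4×5640) / 13880 = 16.1 nM = 0.0161 μM.

0.0161 μM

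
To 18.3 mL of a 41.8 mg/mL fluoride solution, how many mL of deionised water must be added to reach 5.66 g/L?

117 mL

5.66 g/L = 5.66 mg/mL.
V₂ = C₁V₁/C₂ = 41.8 × 18.3 / 5.66 = 135 mL.
Diluent to add = V₂ − V₁ = 135 − 18.3 = 117 mL.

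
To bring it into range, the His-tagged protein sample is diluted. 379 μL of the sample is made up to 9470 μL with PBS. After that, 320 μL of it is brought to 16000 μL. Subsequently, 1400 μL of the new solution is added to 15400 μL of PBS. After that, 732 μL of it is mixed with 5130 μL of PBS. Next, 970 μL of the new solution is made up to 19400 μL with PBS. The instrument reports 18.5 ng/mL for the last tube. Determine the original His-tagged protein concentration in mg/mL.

44.4 mg/mL

Overall dilution factor = 24.99 × 50 × 12 × 8.008 × 20 = 2.40 × 10⁶.
Original = 18.5 ng/mL × 2.40 × 10⁶ = 4.44 × 10⁷ ng/mL = 44.4 mg/mL.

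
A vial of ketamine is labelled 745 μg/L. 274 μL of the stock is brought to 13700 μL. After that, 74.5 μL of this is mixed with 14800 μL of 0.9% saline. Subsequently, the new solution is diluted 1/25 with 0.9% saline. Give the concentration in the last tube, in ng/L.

Overall dilution factor = 50 × 199.7 × 25 = 2.50 × 10⁵.
745 μg/L / 2.50 × 10⁵ = 2.99 × 10⁻³ μg/L = 2.99 ng/L.

2.99 ng/L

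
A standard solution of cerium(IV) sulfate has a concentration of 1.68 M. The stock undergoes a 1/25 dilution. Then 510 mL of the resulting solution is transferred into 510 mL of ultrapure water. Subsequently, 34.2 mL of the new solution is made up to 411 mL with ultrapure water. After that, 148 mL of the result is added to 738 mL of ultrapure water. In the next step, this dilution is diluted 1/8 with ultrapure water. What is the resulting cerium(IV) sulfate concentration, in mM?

Overall dilution factor = 25 × 2 × 12.02 × 5.986 × 8 = 2.88 × 10⁴.
1.68 M / 2.88 × 10⁴ = 5.84 × 10⁻⁵ M = 0.0584 mM.

0.0584 mM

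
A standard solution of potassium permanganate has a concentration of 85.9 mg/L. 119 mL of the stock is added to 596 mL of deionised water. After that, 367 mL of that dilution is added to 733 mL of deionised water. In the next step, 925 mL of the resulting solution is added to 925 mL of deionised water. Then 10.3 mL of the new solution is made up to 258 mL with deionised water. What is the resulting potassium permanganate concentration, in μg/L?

95.2 μg/L

Overall dilution factor = 6.008 × 2.997 × 2 × 25.05 = 902.
85.9 mg/L / 902 = 0.0952 mg/L = 95.2 μg/L.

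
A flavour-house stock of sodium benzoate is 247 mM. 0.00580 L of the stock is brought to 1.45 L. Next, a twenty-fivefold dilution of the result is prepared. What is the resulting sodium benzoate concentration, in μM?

Overall dilution factor = 250 × 25 = 6250.
247 mM / 6250 = 0.0395 mM = 39.5 μM.

39.5 μM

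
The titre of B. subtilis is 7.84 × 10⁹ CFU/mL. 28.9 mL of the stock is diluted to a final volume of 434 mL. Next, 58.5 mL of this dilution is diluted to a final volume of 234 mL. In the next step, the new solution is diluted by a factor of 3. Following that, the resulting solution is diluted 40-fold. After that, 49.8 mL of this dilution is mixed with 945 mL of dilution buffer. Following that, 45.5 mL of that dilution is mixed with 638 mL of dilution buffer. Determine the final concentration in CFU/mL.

Overall dilution factor = 15.02 × 4 × 3 × 40 × 19.98 × 15.02 = 2.16 × 10⁶.
7.84 × 10⁹ CFU/mL / 2.16 × 10⁶ = 3620 CFU/mL.

3620 CFU/mL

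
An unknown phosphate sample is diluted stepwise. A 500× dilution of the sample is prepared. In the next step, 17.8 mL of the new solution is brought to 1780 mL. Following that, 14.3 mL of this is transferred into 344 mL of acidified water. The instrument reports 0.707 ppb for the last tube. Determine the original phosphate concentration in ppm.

886 ppm

Overall dilution factor = 500 × 100 × 25.06 = 1.25 × 10⁶.
Original = 0.707 ppb × 1.25 × 10⁶ = 8.86 × 10⁵ ppb = 886 ppm.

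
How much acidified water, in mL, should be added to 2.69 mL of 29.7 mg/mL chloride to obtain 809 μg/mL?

809 μg/mL = 0.809 mg/mL.
V₂ = C₁V₁/C₂ = 29.7 × 2.69 / 0.809 = 98.8 mL.
Diluent to add = V₂ − V₁ = 98.8 − 2.69 = 96.1 mL.

96.1 mL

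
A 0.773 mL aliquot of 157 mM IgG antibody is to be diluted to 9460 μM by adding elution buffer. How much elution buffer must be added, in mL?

12.1 mL

9460 μM = 9.46 mM.
V₂ = C₁V₁/C₂ = 157 × 0.773 / 9.46 = 12.8 mL.
Diluent to add = V₂ − V₁ = 12.8 − 0.773 = 12.1 mL.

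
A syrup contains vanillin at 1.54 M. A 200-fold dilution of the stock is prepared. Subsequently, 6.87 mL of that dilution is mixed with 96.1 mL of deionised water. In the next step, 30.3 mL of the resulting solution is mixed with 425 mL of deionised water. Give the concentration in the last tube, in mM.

0.0342 mM

Overall dilution factor = 200 × 14.99 × 15.03 = 4.50 × 10⁴.
1.54 M / 4.50 × 10⁴ = 3.42 × 10⁻⁵ M = 0.0342 mM.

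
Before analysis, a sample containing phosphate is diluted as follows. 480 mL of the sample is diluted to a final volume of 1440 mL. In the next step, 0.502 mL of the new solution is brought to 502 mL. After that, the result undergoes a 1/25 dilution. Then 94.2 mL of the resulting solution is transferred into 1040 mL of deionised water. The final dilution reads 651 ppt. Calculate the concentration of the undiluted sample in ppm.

588 ppm

Overall dilution factor = 3 × 1000 × 25 × 12.04 = 9.03 × 10⁵.
Original = 651 ppt × 9.03 × 10⁵ = 5.88 × 10⁸ ppt = 588 ppm.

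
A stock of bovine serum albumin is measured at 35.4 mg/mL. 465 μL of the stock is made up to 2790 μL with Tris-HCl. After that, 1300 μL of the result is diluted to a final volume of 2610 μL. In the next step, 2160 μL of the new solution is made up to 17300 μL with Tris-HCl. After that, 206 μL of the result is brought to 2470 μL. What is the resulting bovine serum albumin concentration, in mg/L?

30.6 mg/L

Overall dilution factor = 6 × 2.008 × 8.009 × 11.99 = 1157.
35.4 mg/mL / 1157 = 0.0306 mg/mL = 30.6 mg/L.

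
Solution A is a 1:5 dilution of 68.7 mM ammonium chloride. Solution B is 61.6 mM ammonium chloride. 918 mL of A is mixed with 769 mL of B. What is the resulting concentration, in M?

C_A = 68.7 mM / 5 = 13.7 mM.
C_mix = (C_A·V_A + C_B·V_B)/(V_A + V_B) = (13.7×918 + 61.6×769) / 1687 = 35.6 mM = 0.0356 M.

0.0356 M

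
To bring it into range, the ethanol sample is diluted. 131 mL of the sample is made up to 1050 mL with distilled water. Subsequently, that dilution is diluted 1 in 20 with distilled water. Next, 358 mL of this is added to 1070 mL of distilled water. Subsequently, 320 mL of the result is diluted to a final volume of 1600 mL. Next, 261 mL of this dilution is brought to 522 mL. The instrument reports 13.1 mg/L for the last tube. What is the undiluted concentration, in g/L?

Overall dilution factor = 8.015 × 20 × 3.989 × 5 × 2 = 6394.
Original = 13.1 mg/L × 6394 = 8.38 × 10⁴ mg/L = 83.8 g/L.

83.8 g/L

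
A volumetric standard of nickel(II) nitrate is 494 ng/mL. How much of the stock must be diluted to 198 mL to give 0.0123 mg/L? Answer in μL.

4930 μL

0.0123 mg/L = 12.3 ng/mL.
V₁ = C₂V₂/C₁ = 12.3 × 198 / 494 = 4.93 mL = 4930 μL.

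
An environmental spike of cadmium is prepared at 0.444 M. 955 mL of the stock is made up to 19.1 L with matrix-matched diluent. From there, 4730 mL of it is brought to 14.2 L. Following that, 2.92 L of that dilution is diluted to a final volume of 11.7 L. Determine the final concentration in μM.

1850 μM

Overall dilution factor = 20 × 3.002 × 4.007 = 241.
0.444 M / 241 = 1.85 × 10⁻³ M = 1850 μM.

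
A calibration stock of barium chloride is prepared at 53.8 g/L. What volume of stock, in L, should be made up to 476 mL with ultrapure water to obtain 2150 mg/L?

0.0190 L

2150 mg/L = 2.15 g/L.
V₁ = C₂V₂/C₁ = 2.15 × 476 / 53.8 = 19.0 mL = 0.0190 L.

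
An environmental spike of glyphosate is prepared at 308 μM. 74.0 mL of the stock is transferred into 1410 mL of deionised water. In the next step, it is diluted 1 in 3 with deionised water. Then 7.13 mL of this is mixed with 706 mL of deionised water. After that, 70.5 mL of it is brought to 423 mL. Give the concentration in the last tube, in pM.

8530 pM

Overall dilution factor = 20.05 × 3 × 100.0 × 6 = 3.61 × 10⁴.
308 μM / 3.61 × 10⁴ = 8.53 × 10⁻³ μM = 8530 pM.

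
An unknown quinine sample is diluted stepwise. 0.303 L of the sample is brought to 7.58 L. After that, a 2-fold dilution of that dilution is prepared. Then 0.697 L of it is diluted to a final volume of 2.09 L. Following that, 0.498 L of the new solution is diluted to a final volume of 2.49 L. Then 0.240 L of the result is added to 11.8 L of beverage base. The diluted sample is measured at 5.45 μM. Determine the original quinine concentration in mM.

Overall dilution factor = 25.02 × 2 × 2.999 × 5 × 50.17 = 3.76 × 10⁴.
Original = 5.45 μM × 3.76 × 10⁴ = 2.05 × 10⁵ μM = 205 mM.

205 mM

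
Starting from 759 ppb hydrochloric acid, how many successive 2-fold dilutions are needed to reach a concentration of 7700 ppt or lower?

Need 2ⁿ ≥ 98.6, so n ≥ log(98.6)/log(2) = 6.62.
Minimum whole steps: n = 7.

7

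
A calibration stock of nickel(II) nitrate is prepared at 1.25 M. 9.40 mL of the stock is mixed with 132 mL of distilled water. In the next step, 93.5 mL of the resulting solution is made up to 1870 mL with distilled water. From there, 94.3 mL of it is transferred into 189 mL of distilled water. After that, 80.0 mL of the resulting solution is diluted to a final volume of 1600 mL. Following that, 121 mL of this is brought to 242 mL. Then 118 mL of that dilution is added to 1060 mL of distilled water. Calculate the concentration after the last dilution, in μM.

3.46 μM

Overall dilution factor = 15.04 × 20 × 3.004 × 20 × 2 × 9.983 = 3.61 × 10⁵.
1.25 M / 3.61 × 10⁵ = 3.46 × 10⁻⁶ M = 3.46 μM.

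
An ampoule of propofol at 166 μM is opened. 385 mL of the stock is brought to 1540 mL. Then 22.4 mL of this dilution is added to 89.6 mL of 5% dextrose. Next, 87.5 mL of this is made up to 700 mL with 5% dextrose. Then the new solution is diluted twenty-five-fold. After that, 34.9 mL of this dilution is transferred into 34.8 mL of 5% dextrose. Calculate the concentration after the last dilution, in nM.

20.8 nM

Overall dilution factor = 4 × 5 × 8 × 25 × 1.997 = 7989.
166 μM / 7989 = 0.0208 μM = 20.8 nM.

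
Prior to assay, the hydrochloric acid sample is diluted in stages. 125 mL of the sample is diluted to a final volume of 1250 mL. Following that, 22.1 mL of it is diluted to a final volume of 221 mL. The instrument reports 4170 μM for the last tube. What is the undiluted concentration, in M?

Overall dilution factor = 10 × 10 = 100.
Original = 4170 μM × 100 = 4.17 × 10⁵ μM = 0.417 M.

0.417 M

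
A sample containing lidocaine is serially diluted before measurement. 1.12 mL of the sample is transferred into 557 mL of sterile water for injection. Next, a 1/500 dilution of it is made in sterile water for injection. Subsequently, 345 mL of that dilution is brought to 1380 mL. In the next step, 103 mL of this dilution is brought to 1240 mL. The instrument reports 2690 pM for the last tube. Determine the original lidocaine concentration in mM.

32.3 mM

Overall dilution factor = 498.3 × 500 × 4 × 12.04 = 1.20 × 10⁷.
Original = 2690 pM × 1.20 × 10⁷ = 3.23 × 10¹⁰ pM = 32.3 mM.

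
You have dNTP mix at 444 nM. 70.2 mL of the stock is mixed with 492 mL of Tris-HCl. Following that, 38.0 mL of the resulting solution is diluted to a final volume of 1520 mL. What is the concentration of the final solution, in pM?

Overall dilution factor = 8.009 × 40 = 320.
444 nM / 320 = 1.39 nM = 1390 pM.

1390 pM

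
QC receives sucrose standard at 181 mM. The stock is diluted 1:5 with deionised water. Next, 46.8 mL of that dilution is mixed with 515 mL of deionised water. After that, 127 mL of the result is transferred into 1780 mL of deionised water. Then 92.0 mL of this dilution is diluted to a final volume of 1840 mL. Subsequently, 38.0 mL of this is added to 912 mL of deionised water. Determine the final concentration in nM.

Overall dilution factor = 5 × 12.00 × 15.02 × 20 × 25 = 4.51 × 10⁵.
181 mM / 4.51 × 10⁵ = 4.02 × 10⁻⁴ mM = 402 nM.

402 nM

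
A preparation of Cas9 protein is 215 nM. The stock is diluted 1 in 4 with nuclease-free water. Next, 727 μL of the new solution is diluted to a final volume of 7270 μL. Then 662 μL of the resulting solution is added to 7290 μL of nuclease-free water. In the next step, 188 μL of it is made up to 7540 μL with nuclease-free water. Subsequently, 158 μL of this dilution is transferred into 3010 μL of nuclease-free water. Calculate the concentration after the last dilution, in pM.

0.556 pM

Overall dilution factor = 4 × 10 × 12.01 × 40.11 × 20.05 = 3.86 × 10⁵.
215 nM / 3.86 × 10⁵ = 5.56 × 10⁻⁴ nM = 0.556 pM.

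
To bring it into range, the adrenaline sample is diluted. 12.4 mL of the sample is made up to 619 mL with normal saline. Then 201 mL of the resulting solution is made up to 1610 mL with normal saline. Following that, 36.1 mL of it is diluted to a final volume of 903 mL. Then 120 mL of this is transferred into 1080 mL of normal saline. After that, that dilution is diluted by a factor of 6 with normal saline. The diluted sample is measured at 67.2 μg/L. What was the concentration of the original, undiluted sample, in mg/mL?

Overall dilution factor = 49.92 × 8.010 × 25.01 × 10 × 6 = 6.00 × 10⁵.
Original = 67.2 μg/L × 6.00 × 10⁵ = 4.03 × 10⁷ μg/L = 40.3 mg/mL.

40.3 mg/mL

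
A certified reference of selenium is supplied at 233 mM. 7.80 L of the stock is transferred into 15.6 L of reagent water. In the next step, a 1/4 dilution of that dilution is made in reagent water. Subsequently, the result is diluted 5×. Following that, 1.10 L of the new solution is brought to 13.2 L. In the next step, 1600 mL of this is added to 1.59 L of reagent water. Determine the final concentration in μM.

Overall dilution factor = 3 × 4 × 5 × 12 × 1.994 = 1435.
233 mM / 1435 = 0.162 mM = 162 μM.

162 μM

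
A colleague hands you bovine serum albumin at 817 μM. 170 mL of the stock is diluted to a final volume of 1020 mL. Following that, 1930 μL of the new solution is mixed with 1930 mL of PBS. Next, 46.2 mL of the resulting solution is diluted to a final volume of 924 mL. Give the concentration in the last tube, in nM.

6.80 nM

Overall dilution factor = 6 × 1001 × 20 = 1.20 × 10⁵.
817 μM / 1.20 × 10⁵ = 6.80 × 10⁻³ μM = 6.80 nM.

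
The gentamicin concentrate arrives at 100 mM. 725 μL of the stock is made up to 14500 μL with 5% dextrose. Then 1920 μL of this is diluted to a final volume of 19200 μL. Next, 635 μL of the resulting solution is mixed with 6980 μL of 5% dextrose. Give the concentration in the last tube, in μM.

41.7 μM

Overall dilution factor = 20 × 10 × 11.99 = 2398.
100 mM / 2398 = 0.0417 mM = 41.7 μM.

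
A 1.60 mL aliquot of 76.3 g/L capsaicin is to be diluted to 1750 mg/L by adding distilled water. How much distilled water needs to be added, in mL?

1750 mg/L = 1.75 g/L.
V₂ = C₁V₁/C₂ = 76.3 × 1.60 / 1.75 = 69.8 mL.
Diluent to add = V₂ − V₁ = 69.8 − 1.60 = 68.2 mL.

68.2 mL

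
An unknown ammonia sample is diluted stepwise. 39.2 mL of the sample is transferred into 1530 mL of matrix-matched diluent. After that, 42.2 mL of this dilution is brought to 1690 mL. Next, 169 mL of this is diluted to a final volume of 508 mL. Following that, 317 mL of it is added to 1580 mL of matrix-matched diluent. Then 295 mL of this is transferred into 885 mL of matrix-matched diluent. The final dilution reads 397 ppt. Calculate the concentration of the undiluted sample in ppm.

Overall dilution factor = 40.03 × 40.05 × 3.006 × 5.984 × 4 = 1.15 × 10⁵.
Original = 397 ppt × 1.15 × 10⁵ = 4.58 × 10⁷ ppt = 45.8 ppm.

45.8 ppm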